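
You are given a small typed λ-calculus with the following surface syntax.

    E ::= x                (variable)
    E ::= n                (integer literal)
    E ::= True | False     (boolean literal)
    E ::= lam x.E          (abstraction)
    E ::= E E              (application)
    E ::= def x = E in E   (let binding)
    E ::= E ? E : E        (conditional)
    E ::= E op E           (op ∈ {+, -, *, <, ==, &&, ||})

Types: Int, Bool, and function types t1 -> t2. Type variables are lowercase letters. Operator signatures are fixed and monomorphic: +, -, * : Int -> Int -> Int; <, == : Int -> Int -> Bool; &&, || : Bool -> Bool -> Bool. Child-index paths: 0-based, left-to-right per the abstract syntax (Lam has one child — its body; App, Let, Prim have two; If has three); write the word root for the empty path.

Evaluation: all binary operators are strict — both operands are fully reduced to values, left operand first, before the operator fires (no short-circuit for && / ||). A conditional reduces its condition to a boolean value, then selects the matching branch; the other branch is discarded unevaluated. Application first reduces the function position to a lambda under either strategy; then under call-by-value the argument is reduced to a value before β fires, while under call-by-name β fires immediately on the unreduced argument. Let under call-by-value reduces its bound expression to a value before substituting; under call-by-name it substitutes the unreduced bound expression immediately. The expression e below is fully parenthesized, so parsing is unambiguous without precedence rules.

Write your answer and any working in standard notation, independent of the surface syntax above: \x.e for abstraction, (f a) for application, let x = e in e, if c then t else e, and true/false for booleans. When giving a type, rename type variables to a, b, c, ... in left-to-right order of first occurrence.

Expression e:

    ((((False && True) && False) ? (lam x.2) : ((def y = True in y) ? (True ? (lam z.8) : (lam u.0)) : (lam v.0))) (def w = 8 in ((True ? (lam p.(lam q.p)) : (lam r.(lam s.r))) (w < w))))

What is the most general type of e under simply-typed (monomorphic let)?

Trace:
  unify Bool ~ Bool
  unify Bool ~ Bool
  unify Bool ~ Bool
  unify Bool ~ Bool
  unify Bool ~ Bool
\x._ : a -> Int
let y : Bool
y : Bool
  unify Bool ~ Bool
  unify Bool ~ Bool
\z._ : b -> Int
\u._ : c -> Int
  unify b -> Int ~ c -> Int
  unify b ~ c
  unify Int ~ Int
\v._ : d -> Int
  unify c -> Int ~ d -> Int
  unify c ~ d
  unify Int ~ Int
  unify a -> Int ~ d -> Int
  unify a ~ d
  unify Int ~ Int
let w : Int
  unify Bool ~ Bool
p : e
\q._ : f -> e
\p._ : e -> f -> e
r : g
\s._ : h -> g
\r._ : g -> h -> g
  unify e -> f -> e ~ g -> h -> g
  unify e ~ g
  unify f -> g ~ h -> g
  unify f ~ h
  unify g ~ g
w : Int
  unify Int ~ Int
w : Int
  unify Int ~ Int
  unify g -> h -> g ~ Bool -> i
  unify g ~ Bool
  unify h -> Bool ~ i
_ _ : h -> Bool
  unify d -> Int ~ (h -> Bool) -> j
  unify d ~ h -> Bool
  unify Int ~ j
_ _ : Int

Answer: Int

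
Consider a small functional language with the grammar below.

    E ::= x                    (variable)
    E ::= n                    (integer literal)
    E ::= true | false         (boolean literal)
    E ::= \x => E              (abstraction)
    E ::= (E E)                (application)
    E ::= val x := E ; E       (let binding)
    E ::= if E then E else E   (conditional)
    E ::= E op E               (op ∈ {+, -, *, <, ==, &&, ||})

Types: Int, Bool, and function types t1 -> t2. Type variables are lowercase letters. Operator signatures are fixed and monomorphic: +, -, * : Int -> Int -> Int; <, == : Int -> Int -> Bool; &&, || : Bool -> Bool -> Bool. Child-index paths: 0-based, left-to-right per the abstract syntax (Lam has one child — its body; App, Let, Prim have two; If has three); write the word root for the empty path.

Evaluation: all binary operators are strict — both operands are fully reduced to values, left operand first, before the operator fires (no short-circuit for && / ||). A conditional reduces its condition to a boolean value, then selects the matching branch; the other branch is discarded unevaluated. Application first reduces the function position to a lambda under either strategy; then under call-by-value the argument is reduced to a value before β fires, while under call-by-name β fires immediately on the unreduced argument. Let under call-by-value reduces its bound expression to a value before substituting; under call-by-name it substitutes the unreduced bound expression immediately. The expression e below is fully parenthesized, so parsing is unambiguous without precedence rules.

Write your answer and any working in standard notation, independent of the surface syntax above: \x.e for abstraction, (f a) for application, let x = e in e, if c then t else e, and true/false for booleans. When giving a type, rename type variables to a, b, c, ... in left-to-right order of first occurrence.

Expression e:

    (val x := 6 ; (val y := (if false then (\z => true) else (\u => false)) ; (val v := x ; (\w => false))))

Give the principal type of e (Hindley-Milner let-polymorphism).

Answer: a -> Bool

Trace:
let x : Int
  unify Bool ~ Bool
\z._ : a -> Bool
\u._ : b -> Bool
  unify a -> Bool ~ b -> Bool
  unify a ~ b
  unify Bool ~ Bool
let y : forall. b -> Bool
x : Int
let v : Int
\w._ : c -> Bool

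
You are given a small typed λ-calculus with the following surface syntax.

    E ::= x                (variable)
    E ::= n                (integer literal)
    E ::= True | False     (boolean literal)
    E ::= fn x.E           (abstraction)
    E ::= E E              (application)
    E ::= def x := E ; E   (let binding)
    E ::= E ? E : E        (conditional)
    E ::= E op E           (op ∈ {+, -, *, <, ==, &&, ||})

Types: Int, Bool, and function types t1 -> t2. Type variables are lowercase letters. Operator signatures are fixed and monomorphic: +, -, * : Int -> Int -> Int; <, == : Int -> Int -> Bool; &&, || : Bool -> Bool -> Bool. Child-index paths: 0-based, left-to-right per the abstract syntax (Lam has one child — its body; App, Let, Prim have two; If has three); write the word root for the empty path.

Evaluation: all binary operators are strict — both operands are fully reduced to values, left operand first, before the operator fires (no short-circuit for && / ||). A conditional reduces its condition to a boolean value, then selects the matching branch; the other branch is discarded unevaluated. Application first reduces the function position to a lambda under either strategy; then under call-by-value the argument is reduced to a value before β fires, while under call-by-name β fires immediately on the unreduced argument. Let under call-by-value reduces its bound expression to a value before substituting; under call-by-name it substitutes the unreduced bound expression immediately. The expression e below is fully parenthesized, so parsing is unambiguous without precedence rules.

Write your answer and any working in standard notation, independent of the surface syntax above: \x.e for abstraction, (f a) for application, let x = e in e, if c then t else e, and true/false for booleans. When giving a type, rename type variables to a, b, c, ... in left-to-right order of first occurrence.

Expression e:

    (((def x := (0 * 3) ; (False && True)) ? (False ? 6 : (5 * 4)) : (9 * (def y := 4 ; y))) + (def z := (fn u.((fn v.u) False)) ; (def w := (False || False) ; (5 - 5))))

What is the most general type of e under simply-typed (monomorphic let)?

Answer: Int

Derivation:
  unify Int ~ Int
  unify Int ~ Int
let x : Int
  unify Bool ~ Bool
  unify Bool ~ Bool
  unify Bool ~ Bool
  unify Bool ~ Bool
  unify Int ~ Int
  unify Int ~ Int
  unify Int ~ Int
  unify Int ~ Int
let y : Int
y : Int
  unify Int ~ Int
  unify Int ~ Int
  unify Int ~ Int
u : a
\v._ : b -> a
  unify b -> a ~ Bool -> c
  unify b ~ Bool
  unify a ~ c
_ _ : c
\u._ : c -> c
let z : c -> c
  unify Bool ~ Bool
  unify Bool ~ Bool
let w : Bool
  unify Int ~ Int
  unify Int ~ Int
  unify Int ~ Int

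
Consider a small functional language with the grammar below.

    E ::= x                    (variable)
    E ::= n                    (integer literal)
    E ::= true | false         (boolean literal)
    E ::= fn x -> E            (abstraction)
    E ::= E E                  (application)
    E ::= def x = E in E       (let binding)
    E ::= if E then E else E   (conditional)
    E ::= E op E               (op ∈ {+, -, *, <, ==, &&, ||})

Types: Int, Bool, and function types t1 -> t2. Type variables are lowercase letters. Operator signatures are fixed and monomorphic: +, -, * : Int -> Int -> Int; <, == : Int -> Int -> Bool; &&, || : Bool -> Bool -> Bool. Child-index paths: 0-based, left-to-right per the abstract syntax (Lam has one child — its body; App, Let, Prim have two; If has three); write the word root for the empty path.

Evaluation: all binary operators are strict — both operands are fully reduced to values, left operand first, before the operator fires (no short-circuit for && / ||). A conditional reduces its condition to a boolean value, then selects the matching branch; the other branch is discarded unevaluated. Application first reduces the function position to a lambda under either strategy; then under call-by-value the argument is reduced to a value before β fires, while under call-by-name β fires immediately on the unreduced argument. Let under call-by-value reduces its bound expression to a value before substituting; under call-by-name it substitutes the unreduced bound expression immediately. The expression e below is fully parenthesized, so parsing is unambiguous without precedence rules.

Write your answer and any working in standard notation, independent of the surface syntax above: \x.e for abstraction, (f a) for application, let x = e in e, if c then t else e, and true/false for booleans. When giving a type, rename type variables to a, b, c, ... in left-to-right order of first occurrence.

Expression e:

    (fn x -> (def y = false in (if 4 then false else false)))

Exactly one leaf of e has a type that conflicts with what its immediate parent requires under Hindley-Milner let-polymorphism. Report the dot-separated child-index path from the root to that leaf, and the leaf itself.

Answer: 0.1.0 : 4

Trace:
let y : Bool
  unify Int ~ Bool
  FAIL: mismatch Int ~ Bool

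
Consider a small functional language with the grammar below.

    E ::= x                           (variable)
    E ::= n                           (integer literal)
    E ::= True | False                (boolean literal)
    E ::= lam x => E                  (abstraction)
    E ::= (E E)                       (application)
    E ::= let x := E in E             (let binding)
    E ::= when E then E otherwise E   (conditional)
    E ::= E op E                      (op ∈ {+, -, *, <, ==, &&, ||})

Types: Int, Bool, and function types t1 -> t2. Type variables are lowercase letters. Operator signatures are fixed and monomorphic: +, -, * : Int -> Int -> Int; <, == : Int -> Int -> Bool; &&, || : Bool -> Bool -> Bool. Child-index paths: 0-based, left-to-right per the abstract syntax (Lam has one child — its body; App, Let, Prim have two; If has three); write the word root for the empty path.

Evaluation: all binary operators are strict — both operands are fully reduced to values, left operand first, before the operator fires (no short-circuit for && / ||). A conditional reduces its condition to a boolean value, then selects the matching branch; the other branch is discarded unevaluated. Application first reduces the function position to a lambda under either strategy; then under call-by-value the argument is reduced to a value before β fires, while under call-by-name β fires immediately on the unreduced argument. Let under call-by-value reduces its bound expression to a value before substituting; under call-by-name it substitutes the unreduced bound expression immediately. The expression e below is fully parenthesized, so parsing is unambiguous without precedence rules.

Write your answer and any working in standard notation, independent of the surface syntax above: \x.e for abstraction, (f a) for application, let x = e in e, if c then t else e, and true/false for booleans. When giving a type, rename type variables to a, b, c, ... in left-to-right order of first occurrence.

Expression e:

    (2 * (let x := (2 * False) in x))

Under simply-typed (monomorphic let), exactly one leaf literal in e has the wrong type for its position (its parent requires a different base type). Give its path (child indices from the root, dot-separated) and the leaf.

Trace:
  unify Int ~ Int
  unify Int ~ Int
  unify Bool ~ Int
  FAIL: mismatch Bool ~ Int

Answer: 1.0.1 : false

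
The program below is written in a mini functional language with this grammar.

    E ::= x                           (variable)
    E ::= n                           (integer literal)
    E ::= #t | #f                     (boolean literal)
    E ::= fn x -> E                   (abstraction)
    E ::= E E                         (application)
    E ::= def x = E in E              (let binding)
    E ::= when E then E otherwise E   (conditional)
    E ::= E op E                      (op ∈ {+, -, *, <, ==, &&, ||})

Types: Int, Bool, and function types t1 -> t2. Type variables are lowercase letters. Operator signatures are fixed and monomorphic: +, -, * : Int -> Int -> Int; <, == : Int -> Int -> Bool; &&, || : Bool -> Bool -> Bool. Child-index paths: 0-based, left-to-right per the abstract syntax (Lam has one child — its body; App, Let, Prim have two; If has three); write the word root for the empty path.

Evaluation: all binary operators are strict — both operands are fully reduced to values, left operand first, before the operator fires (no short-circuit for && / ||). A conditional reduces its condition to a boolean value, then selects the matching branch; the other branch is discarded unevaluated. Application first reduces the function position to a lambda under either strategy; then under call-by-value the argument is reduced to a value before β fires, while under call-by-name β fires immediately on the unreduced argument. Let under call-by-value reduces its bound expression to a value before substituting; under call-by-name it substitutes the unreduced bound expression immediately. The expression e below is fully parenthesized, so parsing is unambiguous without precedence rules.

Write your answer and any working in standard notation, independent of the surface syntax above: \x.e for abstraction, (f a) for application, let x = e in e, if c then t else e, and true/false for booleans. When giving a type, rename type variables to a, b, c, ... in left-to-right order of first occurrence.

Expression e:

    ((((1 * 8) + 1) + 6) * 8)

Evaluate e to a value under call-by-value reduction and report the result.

Answer: 120

Trace:
step 0: ((((1 * 8) + 1) + 6) * 8)
step 1: [delta@0.0.0] (((8 + 1) + 6) * 8)
step 2: [delta@0.0] ((9 + 6) * 8)
step 3: [delta@0] (15 * 8)
step 4: [delta@root] 120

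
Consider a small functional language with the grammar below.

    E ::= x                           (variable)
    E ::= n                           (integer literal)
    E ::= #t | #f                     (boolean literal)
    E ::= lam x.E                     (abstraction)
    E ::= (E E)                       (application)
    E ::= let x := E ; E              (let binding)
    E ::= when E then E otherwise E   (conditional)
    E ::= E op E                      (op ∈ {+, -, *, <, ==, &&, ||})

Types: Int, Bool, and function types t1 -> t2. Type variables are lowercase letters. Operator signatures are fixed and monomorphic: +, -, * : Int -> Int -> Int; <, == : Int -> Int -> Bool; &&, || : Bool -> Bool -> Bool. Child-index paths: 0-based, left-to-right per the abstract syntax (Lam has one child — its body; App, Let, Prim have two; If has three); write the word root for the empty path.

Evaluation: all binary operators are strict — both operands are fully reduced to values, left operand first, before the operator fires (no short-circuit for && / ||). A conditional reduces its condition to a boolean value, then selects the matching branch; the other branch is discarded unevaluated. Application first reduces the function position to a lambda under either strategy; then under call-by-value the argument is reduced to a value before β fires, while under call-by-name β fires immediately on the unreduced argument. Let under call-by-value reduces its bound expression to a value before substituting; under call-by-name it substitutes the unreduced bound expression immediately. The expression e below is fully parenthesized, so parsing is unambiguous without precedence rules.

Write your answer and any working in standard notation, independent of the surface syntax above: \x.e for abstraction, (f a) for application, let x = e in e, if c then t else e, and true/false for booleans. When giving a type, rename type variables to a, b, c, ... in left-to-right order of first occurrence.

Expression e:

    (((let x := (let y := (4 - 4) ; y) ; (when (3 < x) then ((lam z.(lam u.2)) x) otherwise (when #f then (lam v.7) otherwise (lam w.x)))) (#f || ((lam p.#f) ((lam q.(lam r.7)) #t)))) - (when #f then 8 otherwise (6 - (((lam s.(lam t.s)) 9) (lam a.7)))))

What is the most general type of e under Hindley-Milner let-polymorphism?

Answer: Int

Trace:
  unify Int ~ Int
  unify Int ~ Int
let y : Int
y : Int
let x : Int
  unify Int ~ Int
x : Int
  unify Int ~ Int
  unify Bool ~ Bool
\u._ : b -> Int
\z._ : a -> b -> Int
x : Int
  unify a -> b -> Int ~ Int -> c
  unify a ~ Int
  unify b -> Int ~ c
_ _ : b -> Int
  unify Bool ~ Bool
\v._ : d -> Int
x : Int
\w._ : e -> Int
  unify d -> Int ~ e -> Int
  unify d ~ e
  unify Int ~ Int
  unify b -> Int ~ e -> Int
  unify b ~ e
  unify Int ~ Int
  unify Bool ~ Bool
\p._ : f -> Bool
\r._ : h -> Int
\q._ : g -> h -> Int
  unify g -> h -> Int ~ Bool -> i
  unify g ~ Bool
  unify h -> Int ~ i
_ _ : h -> Int
  unify f -> Bool ~ (h -> Int) -> j
  unify f ~ h -> Int
  unify Bool ~ j
_ _ : Bool
  unify Bool ~ Bool
  unify e -> Int ~ Bool -> k
  unify e ~ Bool
  unify Int ~ k
_ _ : Int
  unify Int ~ Int
  unify Bool ~ Bool
  unify Int ~ Int
s : l
\t._ : m -> l
\s._ : l -> m -> l
  unify l -> m -> l ~ Int -> n
  unify l ~ Int
  unify m -> Int ~ n
_ _ : m -> Int
\a._ : o -> Int
  unify m -> Int ~ (o -> Int) -> p
  unify m ~ o -> Int
  unify Int ~ p
_ _ : Int
  unify Int ~ Int
  unify Int ~ Int
  unify Int ~ Int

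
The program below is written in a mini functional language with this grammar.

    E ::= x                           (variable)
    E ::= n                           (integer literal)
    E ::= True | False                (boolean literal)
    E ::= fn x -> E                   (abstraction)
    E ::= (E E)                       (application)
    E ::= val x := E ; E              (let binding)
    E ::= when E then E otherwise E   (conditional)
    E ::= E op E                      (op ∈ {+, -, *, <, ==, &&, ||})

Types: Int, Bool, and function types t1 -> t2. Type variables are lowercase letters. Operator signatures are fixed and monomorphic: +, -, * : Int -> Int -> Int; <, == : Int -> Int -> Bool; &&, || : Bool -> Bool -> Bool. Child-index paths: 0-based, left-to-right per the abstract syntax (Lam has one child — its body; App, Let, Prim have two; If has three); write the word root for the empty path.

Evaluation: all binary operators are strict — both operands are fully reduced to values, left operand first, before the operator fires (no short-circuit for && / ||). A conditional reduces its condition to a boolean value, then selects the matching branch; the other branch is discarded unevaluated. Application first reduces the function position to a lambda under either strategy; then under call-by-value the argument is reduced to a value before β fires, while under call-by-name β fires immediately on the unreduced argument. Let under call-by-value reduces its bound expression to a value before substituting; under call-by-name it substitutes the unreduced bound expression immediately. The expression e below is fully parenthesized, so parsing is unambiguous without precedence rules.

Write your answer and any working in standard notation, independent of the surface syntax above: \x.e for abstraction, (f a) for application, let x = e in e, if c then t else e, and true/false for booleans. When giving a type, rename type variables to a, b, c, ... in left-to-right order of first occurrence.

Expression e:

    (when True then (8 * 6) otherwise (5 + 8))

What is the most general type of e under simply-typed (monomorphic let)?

Derivation:
  unify Bool ~ Bool
  unify Int ~ Int
  unify Int ~ Int
  unify Int ~ Int
  unify Int ~ Int
  unify Int ~ Int

Answer: Int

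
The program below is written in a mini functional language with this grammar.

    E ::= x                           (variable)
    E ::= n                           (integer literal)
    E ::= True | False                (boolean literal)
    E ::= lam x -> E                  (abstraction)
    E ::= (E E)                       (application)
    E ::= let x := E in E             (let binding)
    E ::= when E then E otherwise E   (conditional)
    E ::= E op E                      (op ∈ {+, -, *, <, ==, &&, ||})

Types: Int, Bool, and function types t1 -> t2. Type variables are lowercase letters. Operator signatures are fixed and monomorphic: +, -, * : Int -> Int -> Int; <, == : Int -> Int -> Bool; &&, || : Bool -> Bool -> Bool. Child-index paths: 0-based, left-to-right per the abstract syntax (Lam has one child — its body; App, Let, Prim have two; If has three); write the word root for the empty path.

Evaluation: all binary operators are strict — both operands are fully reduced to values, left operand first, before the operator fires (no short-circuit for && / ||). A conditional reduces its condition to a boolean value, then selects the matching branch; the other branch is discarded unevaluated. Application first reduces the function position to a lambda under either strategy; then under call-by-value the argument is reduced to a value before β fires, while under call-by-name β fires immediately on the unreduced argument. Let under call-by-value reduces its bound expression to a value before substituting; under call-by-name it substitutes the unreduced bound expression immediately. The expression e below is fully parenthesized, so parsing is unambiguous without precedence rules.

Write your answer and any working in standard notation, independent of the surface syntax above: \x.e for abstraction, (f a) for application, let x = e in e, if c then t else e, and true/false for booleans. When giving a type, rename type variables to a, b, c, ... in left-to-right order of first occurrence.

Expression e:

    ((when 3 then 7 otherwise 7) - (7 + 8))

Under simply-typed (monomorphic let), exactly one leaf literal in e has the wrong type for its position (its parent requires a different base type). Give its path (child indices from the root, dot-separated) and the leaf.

Answer: 0.0 : 3

Derivation:
  unify Int ~ Bool
  FAIL: mismatch Int ~ Bool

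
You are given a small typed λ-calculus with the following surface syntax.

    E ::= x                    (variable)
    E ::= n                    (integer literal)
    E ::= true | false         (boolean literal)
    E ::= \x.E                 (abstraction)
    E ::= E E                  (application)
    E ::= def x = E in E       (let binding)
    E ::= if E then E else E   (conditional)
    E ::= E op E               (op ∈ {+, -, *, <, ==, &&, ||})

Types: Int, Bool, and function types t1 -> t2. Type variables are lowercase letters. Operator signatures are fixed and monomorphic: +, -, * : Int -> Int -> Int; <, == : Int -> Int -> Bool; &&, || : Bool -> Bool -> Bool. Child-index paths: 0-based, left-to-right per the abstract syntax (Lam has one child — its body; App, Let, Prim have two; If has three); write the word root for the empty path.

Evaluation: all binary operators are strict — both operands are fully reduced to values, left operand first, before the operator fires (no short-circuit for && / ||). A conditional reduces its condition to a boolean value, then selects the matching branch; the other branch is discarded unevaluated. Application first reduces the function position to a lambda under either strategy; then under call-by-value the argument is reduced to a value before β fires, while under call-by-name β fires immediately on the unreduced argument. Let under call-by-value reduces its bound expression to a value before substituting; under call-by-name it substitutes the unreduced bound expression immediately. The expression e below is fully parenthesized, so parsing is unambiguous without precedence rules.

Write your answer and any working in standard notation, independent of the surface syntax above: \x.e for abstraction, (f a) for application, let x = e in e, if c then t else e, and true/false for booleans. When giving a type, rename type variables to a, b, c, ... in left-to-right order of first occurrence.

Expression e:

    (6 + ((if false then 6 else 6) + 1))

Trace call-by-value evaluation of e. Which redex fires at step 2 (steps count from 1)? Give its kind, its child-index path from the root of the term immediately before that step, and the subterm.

Answer: delta at 1 : (6 + 1)

Trace:
step 0: (6 + ((if false then 6 else 6) + 1))
step 1: [if@1.0] (6 + (6 + 1))
step 2: [delta@1] (6 + 7)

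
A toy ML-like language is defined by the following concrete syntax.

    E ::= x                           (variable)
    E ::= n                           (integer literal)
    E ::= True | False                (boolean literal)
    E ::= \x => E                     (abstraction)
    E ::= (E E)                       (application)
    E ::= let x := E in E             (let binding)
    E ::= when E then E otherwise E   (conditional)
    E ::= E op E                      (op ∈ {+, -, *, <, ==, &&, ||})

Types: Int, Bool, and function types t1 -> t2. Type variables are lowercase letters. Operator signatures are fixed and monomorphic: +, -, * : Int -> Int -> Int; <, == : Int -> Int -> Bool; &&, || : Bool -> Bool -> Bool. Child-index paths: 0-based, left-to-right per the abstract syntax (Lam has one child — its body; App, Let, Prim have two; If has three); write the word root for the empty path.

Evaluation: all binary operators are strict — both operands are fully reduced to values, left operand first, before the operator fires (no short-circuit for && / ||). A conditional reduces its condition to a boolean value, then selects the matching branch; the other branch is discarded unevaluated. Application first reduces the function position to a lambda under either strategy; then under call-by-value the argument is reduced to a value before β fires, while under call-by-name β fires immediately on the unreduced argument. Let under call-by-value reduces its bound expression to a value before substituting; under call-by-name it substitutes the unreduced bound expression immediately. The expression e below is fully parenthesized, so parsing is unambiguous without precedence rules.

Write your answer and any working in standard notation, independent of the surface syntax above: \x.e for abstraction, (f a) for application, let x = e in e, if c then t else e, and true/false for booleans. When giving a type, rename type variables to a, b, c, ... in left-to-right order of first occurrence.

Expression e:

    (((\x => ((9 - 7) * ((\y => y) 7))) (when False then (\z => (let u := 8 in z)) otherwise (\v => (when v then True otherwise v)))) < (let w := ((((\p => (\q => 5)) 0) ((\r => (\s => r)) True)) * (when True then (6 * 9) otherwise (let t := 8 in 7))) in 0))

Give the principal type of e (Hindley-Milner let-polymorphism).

Working:
  unify Int ~ Int
  unify Int ~ Int
  unify Int ~ Int
y : b
\y._ : b -> b
  unify b -> b ~ Int -> c
  unify b ~ Int
  unify Int ~ c
_ _ : Int
  unify Int ~ Int
\x._ : a -> Int
  unify Bool ~ Bool
let u : Int
z : d
\z._ : d -> d
v : e
  unify e ~ Bool
v : Bool
  unify Bool ~ Bool
\v._ : Bool -> Bool
  unify d -> d ~ Bool -> Bool
  unify d ~ Bool
  unify Bool ~ Bool
  unify a -> Int ~ (Bool -> Bool) -> f
  unify a ~ Bool -> Bool
  unify Int ~ f
_ _ : Int
  unify Int ~ Int
\q._ : h -> Int
\p._ : g -> h -> Int
  unify g -> h -> Int ~ Int -> i
  unify g ~ Int
  unify h -> Int ~ i
_ _ : h -> Int
r : j
\s._ : k -> j
\r._ : j -> k -> j
  unify j -> k -> j ~ Bool -> l
  unify j ~ Bool
  unify k -> Bool ~ l
_ _ : k -> Bool
  unify h -> Int ~ (k -> Bool) -> m
  unify h ~ k -> Bool
  unify Int ~ m
_ _ : Int
  unify Int ~ Int
  unify Bool ~ Bool
  unify Int ~ Int
  unify Int ~ Int
let t : Int
  unify Int ~ Int
  unify Int ~ Int
let w : Int
  unify Int ~ Int

Answer: Bool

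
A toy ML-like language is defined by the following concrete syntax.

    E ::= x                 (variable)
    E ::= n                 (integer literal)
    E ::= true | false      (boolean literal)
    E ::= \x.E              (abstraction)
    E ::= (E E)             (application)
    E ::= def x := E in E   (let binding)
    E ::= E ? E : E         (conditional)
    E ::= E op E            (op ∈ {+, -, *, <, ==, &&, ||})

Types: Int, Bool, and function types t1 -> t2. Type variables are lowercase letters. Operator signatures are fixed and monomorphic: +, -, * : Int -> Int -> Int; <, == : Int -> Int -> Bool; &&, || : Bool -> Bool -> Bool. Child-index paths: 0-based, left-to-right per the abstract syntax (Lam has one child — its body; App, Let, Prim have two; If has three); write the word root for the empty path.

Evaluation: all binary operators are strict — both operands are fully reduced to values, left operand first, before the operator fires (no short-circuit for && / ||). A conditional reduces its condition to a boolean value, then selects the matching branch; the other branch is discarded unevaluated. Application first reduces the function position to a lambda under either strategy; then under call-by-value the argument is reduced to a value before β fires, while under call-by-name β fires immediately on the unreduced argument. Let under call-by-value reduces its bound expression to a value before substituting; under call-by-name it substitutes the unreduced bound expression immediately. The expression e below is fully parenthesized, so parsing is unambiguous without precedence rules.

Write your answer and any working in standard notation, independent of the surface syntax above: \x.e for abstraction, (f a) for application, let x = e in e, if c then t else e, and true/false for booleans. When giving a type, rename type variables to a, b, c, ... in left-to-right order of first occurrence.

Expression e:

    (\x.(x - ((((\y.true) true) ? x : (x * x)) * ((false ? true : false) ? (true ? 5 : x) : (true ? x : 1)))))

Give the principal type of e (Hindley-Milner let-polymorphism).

Derivation:
x : a
  unify a ~ Int
\y._ : b -> Bool
  unify b -> Bool ~ Bool -> c
  unify b ~ Bool
  unify Bool ~ c
_ _ : Bool
  unify Bool ~ Bool
x : Int
x : Int
  unify Int ~ Int
x : Int
  unify Int ~ Int
  unify Int ~ Int
  unify Int ~ Int
  unify Bool ~ Bool
  unify Bool ~ Bool
  unify Bool ~ Bool
  unify Bool ~ Bool
x : Int
  unify Int ~ Int
  unify Bool ~ Bool
x : Int
  unify Int ~ Int
  unify Int ~ Int
  unify Int ~ Int
  unify Int ~ Int
\x._ : Int -> Int

Answer: Int -> Int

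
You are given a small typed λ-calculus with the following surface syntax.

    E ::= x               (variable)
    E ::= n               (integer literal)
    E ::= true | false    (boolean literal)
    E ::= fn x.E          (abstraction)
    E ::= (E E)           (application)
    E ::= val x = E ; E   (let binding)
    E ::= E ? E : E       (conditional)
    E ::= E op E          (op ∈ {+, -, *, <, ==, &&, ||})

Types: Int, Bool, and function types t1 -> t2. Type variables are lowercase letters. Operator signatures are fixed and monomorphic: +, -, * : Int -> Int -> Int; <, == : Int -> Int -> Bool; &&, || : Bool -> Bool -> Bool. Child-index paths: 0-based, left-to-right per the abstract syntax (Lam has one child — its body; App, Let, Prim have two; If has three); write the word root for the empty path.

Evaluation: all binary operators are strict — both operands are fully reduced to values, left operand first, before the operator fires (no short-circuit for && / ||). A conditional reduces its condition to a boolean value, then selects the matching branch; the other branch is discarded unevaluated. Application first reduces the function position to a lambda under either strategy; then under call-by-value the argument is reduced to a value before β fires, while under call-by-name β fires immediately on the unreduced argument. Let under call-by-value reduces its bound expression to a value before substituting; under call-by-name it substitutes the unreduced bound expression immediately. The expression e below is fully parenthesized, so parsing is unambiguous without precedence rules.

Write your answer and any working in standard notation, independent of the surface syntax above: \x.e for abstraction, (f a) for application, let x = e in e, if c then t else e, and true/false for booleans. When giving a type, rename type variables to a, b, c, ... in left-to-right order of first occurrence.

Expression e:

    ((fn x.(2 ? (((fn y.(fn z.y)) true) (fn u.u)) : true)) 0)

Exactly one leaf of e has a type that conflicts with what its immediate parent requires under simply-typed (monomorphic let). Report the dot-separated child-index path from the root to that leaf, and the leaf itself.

Derivation:
  unify Int ~ Bool
  FAIL: mismatch Int ~ Bool

Answer: 0.0.0 : 2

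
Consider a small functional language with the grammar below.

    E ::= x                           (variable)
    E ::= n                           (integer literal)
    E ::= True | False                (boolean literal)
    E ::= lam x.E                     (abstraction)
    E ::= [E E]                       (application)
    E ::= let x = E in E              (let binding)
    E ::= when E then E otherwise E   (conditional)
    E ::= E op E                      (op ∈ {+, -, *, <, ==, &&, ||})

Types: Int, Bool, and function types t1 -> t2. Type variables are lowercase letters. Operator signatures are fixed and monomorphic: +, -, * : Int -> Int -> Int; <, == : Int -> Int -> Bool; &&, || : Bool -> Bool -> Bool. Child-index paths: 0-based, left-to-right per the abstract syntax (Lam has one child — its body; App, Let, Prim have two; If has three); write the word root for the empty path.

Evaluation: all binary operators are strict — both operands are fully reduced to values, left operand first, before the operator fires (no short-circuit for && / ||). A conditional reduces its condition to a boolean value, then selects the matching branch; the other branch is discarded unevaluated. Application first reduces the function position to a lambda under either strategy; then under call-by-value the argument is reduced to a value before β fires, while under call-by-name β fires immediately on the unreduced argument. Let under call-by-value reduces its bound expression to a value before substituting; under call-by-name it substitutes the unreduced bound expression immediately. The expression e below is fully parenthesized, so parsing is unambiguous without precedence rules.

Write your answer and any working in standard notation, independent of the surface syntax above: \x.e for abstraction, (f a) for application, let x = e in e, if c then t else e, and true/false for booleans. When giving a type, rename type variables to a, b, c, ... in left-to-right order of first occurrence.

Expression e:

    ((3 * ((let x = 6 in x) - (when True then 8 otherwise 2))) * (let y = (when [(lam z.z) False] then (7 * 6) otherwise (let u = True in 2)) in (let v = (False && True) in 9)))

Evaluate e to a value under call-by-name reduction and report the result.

Answer: -54

Derivation:
step 0: ((3 * ((let x = 6 in x) - (if true then 8 else 2))) * (let y = (if ((\z.z) false) then (7 * 6) else (let u = true in 2)) in (let v = (false && true) in 9)))
step 1: [let@0.1.0] ((3 * (6 - (if true then 8 else 2))) * (let y = (if ((\z.z) false) then (7 * 6) else (let u = true in 2)) in (let v = (false && true) in 9)))
step 2: [if@0.1.1] ((3 * (6 - 8)) * (let y = (if ((\z.z) false) then (7 * 6) else (let u = true in 2)) in (let v = (false && true) in 9)))
step 3: [delta@0.1] ((3 * -2) * (let y = (if ((\z.z) false) then (7 * 6) else (let u = true in 2)) in (let v = (false && true) in 9)))
step 4: [delta@0] (-6 * (let y = (if ((\z.z) false) then (7 * 6) else (let u = true in 2)) in (let v = (false && true) in 9)))
step 5: [let@1] (-6 * (let v = (false && true) in 9))
step 6: [let@1] (-6 * 9)
step 7: [delta@root] -54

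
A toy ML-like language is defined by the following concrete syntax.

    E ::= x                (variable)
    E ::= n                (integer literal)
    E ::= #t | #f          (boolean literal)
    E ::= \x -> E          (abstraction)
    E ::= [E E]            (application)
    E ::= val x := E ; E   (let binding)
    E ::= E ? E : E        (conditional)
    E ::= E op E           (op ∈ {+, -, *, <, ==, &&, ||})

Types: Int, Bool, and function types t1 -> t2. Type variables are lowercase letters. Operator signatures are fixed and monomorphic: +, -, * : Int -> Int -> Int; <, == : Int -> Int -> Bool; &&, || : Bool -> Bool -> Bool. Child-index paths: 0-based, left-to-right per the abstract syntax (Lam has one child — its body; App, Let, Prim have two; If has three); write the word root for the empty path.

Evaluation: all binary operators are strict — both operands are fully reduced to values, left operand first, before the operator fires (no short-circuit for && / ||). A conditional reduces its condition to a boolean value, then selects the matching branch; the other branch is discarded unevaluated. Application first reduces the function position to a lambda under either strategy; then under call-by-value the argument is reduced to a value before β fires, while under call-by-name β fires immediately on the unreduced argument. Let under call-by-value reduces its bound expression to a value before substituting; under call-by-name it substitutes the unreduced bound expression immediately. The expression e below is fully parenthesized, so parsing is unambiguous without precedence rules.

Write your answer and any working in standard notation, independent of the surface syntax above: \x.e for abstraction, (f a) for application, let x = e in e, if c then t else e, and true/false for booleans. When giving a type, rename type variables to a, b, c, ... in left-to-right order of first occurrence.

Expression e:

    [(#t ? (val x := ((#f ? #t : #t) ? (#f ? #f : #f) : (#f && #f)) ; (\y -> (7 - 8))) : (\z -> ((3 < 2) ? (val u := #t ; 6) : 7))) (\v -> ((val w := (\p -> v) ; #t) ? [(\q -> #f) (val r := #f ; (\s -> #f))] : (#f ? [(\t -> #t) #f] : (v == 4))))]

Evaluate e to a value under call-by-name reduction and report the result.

Answer: -1

Trace:
step 0: ((if true then (let x = (if (if false then true else true) then (if false then false else false) else (false && false)) in (\y.(7 - 8))) else (\z.(if (3 < 2) then (let u = true in 6) else 7))) (\v.(if (let w = (\p.v) in true) then ((\q.false) (let r = false in (\s.false))) else (if false then ((\t.true) false) else (v == 4)))))
step 1: [if@0] ((let x = (if (if false then true else true) then (if false then false else false) else (false && false)) in (\y.(7 - 8))) (\v.(if (let w = (\p.v) in true) then ((\q.false) (let r = false in (\s.false))) else (if false then ((\t.true) false) else (v == 4)))))
step 2: [let@0] ((\y.(7 - 8)) (\v.(if (let w = (\p.v) in true) then ((\q.false) (let r = false in (\s.false))) else (if false then ((\t.true) false) else (v == 4)))))
step 3: [beta@root] (7 - 8)
step 4: [delta@root] -1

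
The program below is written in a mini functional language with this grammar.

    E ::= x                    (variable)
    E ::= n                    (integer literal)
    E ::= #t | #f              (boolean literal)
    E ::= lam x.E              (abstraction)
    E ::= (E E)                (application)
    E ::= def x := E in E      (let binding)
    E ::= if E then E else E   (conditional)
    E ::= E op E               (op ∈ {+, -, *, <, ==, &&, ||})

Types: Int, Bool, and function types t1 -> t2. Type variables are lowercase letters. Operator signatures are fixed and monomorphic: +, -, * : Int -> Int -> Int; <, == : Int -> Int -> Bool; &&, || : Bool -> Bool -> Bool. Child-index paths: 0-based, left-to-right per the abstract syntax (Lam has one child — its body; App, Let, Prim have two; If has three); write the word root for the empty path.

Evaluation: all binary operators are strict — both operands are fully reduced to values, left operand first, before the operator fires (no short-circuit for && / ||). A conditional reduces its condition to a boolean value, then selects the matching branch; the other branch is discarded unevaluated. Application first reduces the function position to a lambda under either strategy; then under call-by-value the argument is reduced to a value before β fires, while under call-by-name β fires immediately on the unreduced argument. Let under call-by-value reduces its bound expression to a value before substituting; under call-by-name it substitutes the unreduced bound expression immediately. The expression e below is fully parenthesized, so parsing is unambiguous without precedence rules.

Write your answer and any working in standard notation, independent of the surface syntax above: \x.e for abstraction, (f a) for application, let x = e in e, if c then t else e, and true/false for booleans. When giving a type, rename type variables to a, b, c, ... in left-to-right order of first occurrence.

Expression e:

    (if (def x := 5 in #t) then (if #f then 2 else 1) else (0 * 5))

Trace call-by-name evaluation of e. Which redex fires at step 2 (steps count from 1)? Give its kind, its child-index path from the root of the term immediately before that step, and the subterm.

Trace:
step 0: (if (let x = 5 in true) then (if false then 2 else 1) else (0 * 5))
step 1: [let@0] (if true then (if false then 2 else 1) else (0 * 5))
step 2: [if@root] (if false then 2 else 1)

Answer: if at root : (if true then (if false then 2 else 1) else (0 * 5))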